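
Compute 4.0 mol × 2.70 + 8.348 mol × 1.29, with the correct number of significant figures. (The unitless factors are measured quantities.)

22 mol

4.0 × 2.70 = 10.8 → 11 mol (2 s.f., last digit at the 10^0 place).
8.348 × 1.29 = 10.76892 → 10.8 mol (3 s.f., last digit at the 10^-1 place).
Sum: 21.56892 mol; keep the coarser place, 10^0.
Result: 22 mol.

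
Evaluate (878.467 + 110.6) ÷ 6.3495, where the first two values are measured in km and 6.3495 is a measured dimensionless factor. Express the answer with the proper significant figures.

878.467 km + 110.6 km = 989.067 km; the sum is limited to 1 decimal place (4 s.f.).
Carrying full precision, 989.067 ÷ 6.3495 = 155.770848098… km; 6.3495 has 5 s.f., so the result keeps min(4, 5) = 4 s.f.
Rounded to 4 significant figures: 155.8 km.

155.8 km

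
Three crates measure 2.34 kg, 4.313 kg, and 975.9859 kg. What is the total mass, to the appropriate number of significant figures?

2.34 kg + 4.313 kg + 975.9859 kg = 982.6389 kg.
Addition/subtraction keeps the fewest decimal places: 2.34 → 2 decimal places, 4.313 → 3 decimal places, 975.9859 → 4 decimal places; limit is 2.
Rounded to 2 decimal places: 9.8264 × 10^2 kg.

9.8264 × 10^2 kg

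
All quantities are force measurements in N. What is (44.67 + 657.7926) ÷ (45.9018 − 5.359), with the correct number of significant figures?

17.326

44.67 + 657.7926 = 702.4626, limited to 2 d.p. → 5 s.f.; 45.9018 − 5.359 = 40.5428, limited to 3 d.p. → 5 s.f.
Carrying full precision, 702.4626 ÷ 40.5428 = 17.3264451395…; keep min(5, 5) = 5 s.f.
Rounded to 5 significant figures: 17.326.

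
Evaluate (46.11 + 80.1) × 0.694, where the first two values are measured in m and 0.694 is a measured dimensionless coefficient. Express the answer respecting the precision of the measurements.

87.6 m

46.11 m + 80.1 m = 126.21 m; the sum is limited to 1 decimal place (4 s.f.).
Carrying full precision, 126.21 × 0.694 = 87.58974 m; 0.694 has 3 s.f., so the result keeps min(4, 3) = 3 s.f.
Rounded to 3 significant figures: 87.6 m.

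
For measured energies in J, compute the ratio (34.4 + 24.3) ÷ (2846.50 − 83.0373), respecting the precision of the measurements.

34.4 + 24.3 = 58.7, limited to 1 d.p. → 3 s.f.; 2846.50 − 83.0373 = 2763.4627, limited to 2 d.p. → 6 s.f.
Carrying full precision, 58.7 ÷ 2763.4627 = 0.0212414663675…; keep min(3, 6) = 3 s.f.
Rounded to 3 significant figures: 0.0212.

0.0212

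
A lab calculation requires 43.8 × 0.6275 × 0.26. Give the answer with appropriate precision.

43.8 × 0.6275 × 0.26 = 7.14597
Multiplication/division keeps the fewest significant figures: 43.8 → 3 s.f., 0.6275 → 4 s.f., 0.26 → 2 s.f.; limit is 2.
Rounded to 2 significant figures: 7.1.

7.1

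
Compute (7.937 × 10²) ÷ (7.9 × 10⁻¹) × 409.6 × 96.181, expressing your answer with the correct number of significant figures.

(7.937 × 10²) ÷ (7.9 × 10⁻¹) × 409.6 × 96.181 = 39580249.2824…
Multiplication/division keeps the fewest significant figures: 7.937 × 10² → 4 s.f., 7.9 × 10⁻¹ → 2 s.f., 409.6 → 4 s.f., 96.181 → 5 s.f.; limit is 2.
Rounded to 2 significant figures: 4.0 × 10⁷.

4.0 × 10⁷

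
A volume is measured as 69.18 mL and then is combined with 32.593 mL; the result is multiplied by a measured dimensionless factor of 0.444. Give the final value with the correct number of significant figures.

45.2 mL

69.18 mL + 32.593 mL = 101.773 mL; the sum is limited to 2 decimal places (5 s.f.).
Carrying full precision, 101.773 × 0.444 = 45.187212 mL; 0.444 has 3 s.f., so the result keeps min(5, 3) = 3 s.f.
Rounded to 3 significant figures: 45.2 mL.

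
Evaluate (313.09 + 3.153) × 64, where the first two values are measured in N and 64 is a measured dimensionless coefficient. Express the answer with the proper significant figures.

2.0 × 10⁴ N

313.09 N + 3.153 N = 316.243 N; the sum is limited to 2 decimal places (5 s.f.).
Carrying full precision, 316.243 × 64 = 20239.552 N; 64 has 2 s.f., so the result keeps min(5, 2) = 2 s.f.
Rounded to 2 significant figures: 2.0 × 10⁴ N.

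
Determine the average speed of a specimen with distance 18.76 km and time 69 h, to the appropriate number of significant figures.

0.27 km/h

average speed = 18.76 km ÷ 69 h = 0.271884057971… km/h.
18.76 has 4 significant figures; 69 has 2.
Division/multiplication keeps the fewest: 2 significant figures.
Rounded: 0.27 km/h.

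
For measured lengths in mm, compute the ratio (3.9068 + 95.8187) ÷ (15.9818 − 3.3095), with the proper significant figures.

7.86957

3.9068 + 95.8187 = 99.7255, limited to 4 d.p. → 6 s.f.; 15.9818 − 3.3095 = 12.6723, limited to 4 d.p. → 6 s.f.
Carrying full precision, 99.7255 ÷ 12.6723 = 7.86956590358…; keep min(6, 6) = 6 s.f.
Rounded to 6 significant figures: 7.86957.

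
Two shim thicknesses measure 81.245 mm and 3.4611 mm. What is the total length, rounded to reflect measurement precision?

81.245 mm + 3.4611 mm = 84.7061 mm.
Addition/subtraction keeps the fewest decimal places: 81.245 → 3 decimal places, 3.4611 → 4 decimal places; limit is 3.
Rounded to 3 decimal places: 84.706 mm.

84.706 mm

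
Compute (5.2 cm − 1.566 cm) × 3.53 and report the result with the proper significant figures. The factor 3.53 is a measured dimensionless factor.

5.2 cm − 1.566 cm = 3.634 cm; the difference is limited to 1 decimal place (2 s.f.).
Carrying full precision, 3.634 × 3.53 = 12.82802 cm; 3.53 has 3 s.f., so the result keeps min(2, 3) = 2 s.f.
Rounded to 2 significant figures: 13 cm.

13 cm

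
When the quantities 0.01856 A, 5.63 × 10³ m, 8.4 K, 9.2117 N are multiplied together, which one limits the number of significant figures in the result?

8.4 K

0.01856 A → 4 s.f.; 5.63 × 10³ m → 3 s.f.; 8.4 K → 2 s.f.; 9.2117 N → 5 s.f.
The fewest is 2 significant figures, from 8.4 K.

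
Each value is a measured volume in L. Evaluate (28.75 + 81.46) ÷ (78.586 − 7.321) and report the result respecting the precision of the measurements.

1.5465

28.75 + 81.46 = 110.21, limited to 2 d.p. → 5 s.f.; 78.586 − 7.321 = 71.265, limited to 3 d.p. → 5 s.f.
Carrying full precision, 110.21 ÷ 71.265 = 1.5464814425…; keep min(5, 5) = 5 s.f.
Rounded to 5 significant figures: 1.5465.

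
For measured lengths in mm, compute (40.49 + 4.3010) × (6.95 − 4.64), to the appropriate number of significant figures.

103 mm²

40.49 + 4.3010 = 44.7910, limited to 2 d.p. → 4 s.f.; 6.95 − 4.64 = 2.31, limited to 2 d.p. → 3 s.f.
Carrying full precision, 44.7910 × 2.31 = 103.46721; keep min(4, 3) = 3 s.f.
Rounded to 3 significant figures: 103 mm².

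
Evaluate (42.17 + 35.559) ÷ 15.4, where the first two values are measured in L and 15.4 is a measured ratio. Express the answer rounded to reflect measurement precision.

5.05 L

42.17 L + 35.559 L = 77.729 L; the sum is limited to 2 decimal places (4 s.f.).
Carrying full precision, 77.729 ÷ 15.4 = 5.04733766234… L; 15.4 has 3 s.f., so the result keeps min(4, 3) = 3 s.f.
Rounded to 3 significant figures: 5.05 L.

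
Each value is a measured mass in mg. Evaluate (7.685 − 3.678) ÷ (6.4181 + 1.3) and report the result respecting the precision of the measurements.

7.685 − 3.678 = 4.007, limited to 3 d.p. → 4 s.f.; 6.4181 + 1.3 = 7.7181, limited to 1 d.p. → 2 s.f.
Carrying full precision, 4.007 ÷ 7.7181 = 0.519169225587…; keep min(4, 2) = 2 s.f.
Rounded to 2 significant figures: 0.52.

0.52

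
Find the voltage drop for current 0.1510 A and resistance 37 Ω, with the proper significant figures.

5.6 V

voltage drop = 0.1510 A × 37 Ω = 5.587 V.
0.1510 has 4 significant figures; 37 has 2.
Division/multiplication keeps the fewest: 2 significant figures.
Rounded: 5.6 V.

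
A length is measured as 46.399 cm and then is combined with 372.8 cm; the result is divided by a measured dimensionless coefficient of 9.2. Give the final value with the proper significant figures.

46 cm

46.399 cm + 372.8 cm = 419.199 cm; the sum is limited to 1 decimal place (4 s.f.).
Carrying full precision, 419.199 ÷ 9.2 = 45.5651086957… cm; 9.2 has 2 s.f., so the result keeps min(4, 2) = 2 s.f.
Rounded to 2 significant figures: 46 cm.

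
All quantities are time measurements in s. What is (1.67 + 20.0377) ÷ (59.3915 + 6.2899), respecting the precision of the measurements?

0.3305

1.67 + 20.0377 = 21.7077, limited to 2 d.p. → 4 s.f.; 59.3915 + 6.2899 = 65.6814, limited to 4 d.p. → 6 s.f.
Carrying full precision, 21.7077 ÷ 65.6814 = 0.330499958892…; keep min(4, 6) = 4 s.f.
Rounded to 4 significant figures: 0.3305.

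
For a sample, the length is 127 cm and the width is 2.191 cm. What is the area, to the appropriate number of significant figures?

area = 127 cm × 2.191 cm = 278.257 cm².
127 has 3 significant figures; 2.191 has 4.
Division/multiplication keeps the fewest: 3 significant figures.
Rounded: 278 cm².

278 cm²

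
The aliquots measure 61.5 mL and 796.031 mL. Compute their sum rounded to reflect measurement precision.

61.5 mL + 796.031 mL = 857.531 mL.
Addition/subtraction keeps the fewest decimal places: 61.5 → 1 decimal place, 796.031 → 3 decimal places; limit is 1.
Rounded to 1 decimal place: 857.5 mL.

857.5 mL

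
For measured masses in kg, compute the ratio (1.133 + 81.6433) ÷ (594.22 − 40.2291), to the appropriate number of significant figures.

0.14942

1.133 + 81.6433 = 82.7763, limited to 3 d.p. → 5 s.f.; 594.22 − 40.2291 = 553.9909, limited to 2 d.p. → 5 s.f.
Carrying full precision, 82.7763 ÷ 553.9909 = 0.149418158313…; keep min(5, 5) = 5 s.f.
Rounded to 5 significant figures: 0.14942.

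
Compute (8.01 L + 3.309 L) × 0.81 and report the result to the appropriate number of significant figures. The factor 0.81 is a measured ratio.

9.2 L

8.01 L + 3.309 L = 11.319 L; the sum is limited to 2 decimal places (4 s.f.).
Carrying full precision, 11.319 × 0.81 = 9.16839 L; 0.81 has 2 s.f., so the result keeps min(4, 2) = 2 s.f.
Rounded to 2 significant figures: 9.2 L.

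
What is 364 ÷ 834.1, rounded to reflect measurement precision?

364 ÷ 834.1 = 0.436398513368…
Multiplication/division keeps the fewest significant figures: 364 → 3 s.f., 834.1 → 4 s.f.; limit is 3.
Rounded to 3 significant figures: 0.436.

0.436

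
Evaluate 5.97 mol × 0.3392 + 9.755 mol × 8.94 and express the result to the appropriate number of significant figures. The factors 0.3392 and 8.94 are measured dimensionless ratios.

89.2 mol

5.97 × 0.3392 = 2.025024 → 2.03 mol (3 s.f., last digit at the 10^-2 place).
9.755 × 8.94 = 87.2097 → 87.2 mol (3 s.f., last digit at the 10^-1 place).
Sum: 89.234724 mol; keep the coarser place, 10^-1.
Result: 89.2 mol.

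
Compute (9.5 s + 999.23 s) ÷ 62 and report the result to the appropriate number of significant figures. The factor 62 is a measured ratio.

16 s

9.5 s + 999.23 s = 1008.73 s; the sum is limited to 1 decimal place (5 s.f.).
Carrying full precision, 1008.73 ÷ 62 = 16.2698387097… s; 62 has 2 s.f., so the result keeps min(5, 2) = 2 s.f.
Rounded to 2 significant figures: 16 s.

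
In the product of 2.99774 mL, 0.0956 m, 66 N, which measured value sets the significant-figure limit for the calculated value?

2.99774 mL → 6 s.f.; 0.0956 m → 3 s.f.; 66 N → 2 s.f.
The fewest is 2 significant figures, from 66 N.

66 N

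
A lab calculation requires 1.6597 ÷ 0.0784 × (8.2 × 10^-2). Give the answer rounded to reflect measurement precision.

1.6597 ÷ 0.0784 × (8.2 × 10^-2) = 1.73591071429…
Multiplication/division keeps the fewest significant figures: 1.6597 → 5 s.f., 0.0784 → 3 s.f., 8.2 × 10^-2 → 2 s.f.; limit is 2.
Rounded to 2 significant figures: 1.7.

1.7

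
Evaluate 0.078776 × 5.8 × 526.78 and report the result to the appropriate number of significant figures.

2.4 × 10^2

0.078776 × 5.8 × 526.78 = 240.686203424
Multiplication/division keeps the fewest significant figures: 0.078776 → 5 s.f., 5.8 → 2 s.f., 526.78 → 5 s.f.; limit is 2.
Rounded to 2 significant figures: 2.4 × 10^2.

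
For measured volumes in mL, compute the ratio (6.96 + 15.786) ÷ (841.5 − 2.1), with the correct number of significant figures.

2.710 × 10⁻²

6.96 + 15.786 = 22.746, limited to 2 d.p. → 4 s.f.; 841.5 − 2.1 = 839.4, limited to 1 d.p. → 4 s.f.
Carrying full precision, 22.746 ÷ 839.4 = 0.0270979270908…; keep min(4, 4) = 4 s.f.
Rounded to 4 significant figures: 2.710 × 10⁻².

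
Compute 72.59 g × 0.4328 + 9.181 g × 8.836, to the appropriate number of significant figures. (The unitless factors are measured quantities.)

112.54 g

72.59 × 0.4328 = 31.416952 → 31.42 g (4 s.f., last digit at the 10^-2 place).
9.181 × 8.836 = 81.123316 → 81.12 g (4 s.f., last digit at the 10^-2 place).
Sum: 112.540268 g; keep the coarser place, 10^-2.
Result: 112.54 g.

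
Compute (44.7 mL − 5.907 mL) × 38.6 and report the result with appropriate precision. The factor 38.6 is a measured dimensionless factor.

1.50 × 10³ mL

44.7 mL − 5.907 mL = 38.793 mL; the difference is limited to 1 decimal place (3 s.f.).
Carrying full precision, 38.793 × 38.6 = 1497.4098 mL; 38.6 has 3 s.f., so the result keeps min(3, 3) = 3 s.f.
Rounded to 3 significant figures: 1.50 × 10³ mL.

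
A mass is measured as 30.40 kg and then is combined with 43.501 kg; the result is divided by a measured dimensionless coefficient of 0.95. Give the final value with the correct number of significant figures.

30.40 kg + 43.501 kg = 73.901 kg; the sum is limited to 2 decimal places (4 s.f.).
Carrying full precision, 73.901 ÷ 0.95 = 77.7905263158… kg; 0.95 has 2 s.f., so the result keeps min(4, 2) = 2 s.f.
Rounded to 2 significant figures: 78 kg.

78 kg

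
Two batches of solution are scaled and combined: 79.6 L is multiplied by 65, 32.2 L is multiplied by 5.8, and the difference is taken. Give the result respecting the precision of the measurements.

79.6 × 65 = 5174 → 5.2 × 10^3 L (2 s.f., last digit at the 10^2 place).
32.2 × 5.8 = 186.76 → 1.9 × 10^2 L (2 s.f., last digit at the 10^1 place).
Difference: 4987.24 L; keep the coarser place, 10^2.
Result: 5.0 × 10^3 L.

5.0 × 10^3 L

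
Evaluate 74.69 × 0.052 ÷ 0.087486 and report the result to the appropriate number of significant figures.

74.69 × 0.052 ÷ 0.087486 = 44.3943030885…
Multiplication/division keeps the fewest significant figures: 74.69 → 4 s.f., 0.052 → 2 s.f., 0.087486 → 5 s.f.; limit is 2.
Rounded to 2 significant figures: 44.

44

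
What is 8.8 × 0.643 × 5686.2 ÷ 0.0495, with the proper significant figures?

6.5 × 10^5

8.8 × 0.643 × 5686.2 ÷ 0.0495 = 649995.84
Multiplication/division keeps the fewest significant figures: 8.8 → 2 s.f., 0.643 → 3 s.f., 5686.2 → 5 s.f., 0.0495 → 3 s.f.; limit is 2.
Rounded to 2 significant figures: 6.5 × 10^5.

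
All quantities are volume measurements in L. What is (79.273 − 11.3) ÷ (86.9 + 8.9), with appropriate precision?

0.710

79.273 − 11.3 = 67.973, limited to 1 d.p. → 3 s.f.; 86.9 + 8.9 = 95.8, limited to 1 d.p. → 3 s.f.
Carrying full precision, 67.973 ÷ 95.8 = 0.709530271399…; keep min(3, 3) = 3 s.f.
Rounded to 3 significant figures: 0.710.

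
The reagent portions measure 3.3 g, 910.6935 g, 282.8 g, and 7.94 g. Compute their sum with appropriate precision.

3.3 g + 910.6935 g + 282.8 g + 7.94 g = 1204.7335 g.
Addition/subtraction keeps the fewest decimal places: 3.3 → 1 decimal place, 910.6935 → 4 decimal places, 282.8 → 1 decimal place, 7.94 → 2 decimal places; limit is 1.
Rounded to 1 decimal place: 1204.7 g.

1204.7 g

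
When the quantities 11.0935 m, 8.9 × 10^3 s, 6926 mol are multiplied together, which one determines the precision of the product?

11.0935 m → 6 s.f.; 8.9 × 10^3 s → 2 s.f.; 6926 mol → 4 s.f.
The fewest is 2 significant figures, from 8.9 × 10^3 s.

8.9 × 10^3 s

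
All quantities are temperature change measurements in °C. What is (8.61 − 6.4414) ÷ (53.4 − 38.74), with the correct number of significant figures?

0.148

8.61 − 6.4414 = 2.1686, limited to 2 d.p. → 3 s.f.; 53.4 − 38.74 = 14.66, limited to 1 d.p. → 3 s.f.
Carrying full precision, 2.1686 ÷ 14.66 = 0.14792633015…; keep min(3, 3) = 3 s.f.
Rounded to 3 significant figures: 0.148.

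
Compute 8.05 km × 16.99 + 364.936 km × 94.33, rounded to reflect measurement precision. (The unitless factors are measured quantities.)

8.05 × 16.99 = 136.7695 → 1.37 × 10^2 km (3 s.f., last digit at the 10^0 place).
364.936 × 94.33 = 34424.41288 → 3.442 × 10^4 km (4 s.f., last digit at the 10^1 place).
Sum: 34561.18238 km; keep the coarser place, 10^1.
Result: 3.456 × 10^4 km.

3.456 × 10^4 km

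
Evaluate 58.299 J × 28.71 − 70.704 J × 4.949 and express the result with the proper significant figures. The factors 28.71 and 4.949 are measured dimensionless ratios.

58.299 × 28.71 = 1673.76429 → 1674 J (4 s.f., last digit at the 10^0 place).
70.704 × 4.949 = 349.914096 → 349.9 J (4 s.f., last digit at the 10^-1 place).
Difference: 1323.850194 J; keep the coarser place, 10^0.
Result: 1324 J.

1324 J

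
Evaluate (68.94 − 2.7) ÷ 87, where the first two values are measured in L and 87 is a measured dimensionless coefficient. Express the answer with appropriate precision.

0.76 L

68.94 L − 2.7 L = 66.24 L; the difference is limited to 1 decimal place (3 s.f.).
Carrying full precision, 66.24 ÷ 87 = 0.761379310345… L; 87 has 2 s.f., so the result keeps min(3, 2) = 2 s.f.
Rounded to 2 significant figures: 0.76 L.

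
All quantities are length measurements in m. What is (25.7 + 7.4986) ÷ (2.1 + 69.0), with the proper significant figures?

25.7 + 7.4986 = 33.1986, limited to 1 d.p. → 3 s.f.; 2.1 + 69.0 = 71.1, limited to 1 d.p. → 3 s.f.
Carrying full precision, 33.1986 ÷ 71.1 = 0.466928270042…; keep min(3, 3) = 3 s.f.
Rounded to 3 significant figures: 0.467.

0.467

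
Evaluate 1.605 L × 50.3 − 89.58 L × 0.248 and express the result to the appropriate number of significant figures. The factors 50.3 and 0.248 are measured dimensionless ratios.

1.605 × 50.3 = 80.7315 → 80.7 L (3 s.f., last digit at the 10^-1 place).
89.58 × 0.248 = 22.21584 → 22.2 L (3 s.f., last digit at the 10^-1 place).
Difference: 58.51566 L; keep the coarser place, 10^-1.
Result: 58.5 L.

58.5 L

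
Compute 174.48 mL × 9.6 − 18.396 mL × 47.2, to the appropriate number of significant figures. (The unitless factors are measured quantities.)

174.48 × 9.6 = 1675.008 → 1.7 × 10³ mL (2 s.f., last digit at the 10^2 place).
18.396 × 47.2 = 868.2912 → 868 mL (3 s.f., last digit at the 10^0 place).
Difference: 806.7168 mL; keep the coarser place, 10^2.
Result: 8 × 10² mL.

8 × 10² mL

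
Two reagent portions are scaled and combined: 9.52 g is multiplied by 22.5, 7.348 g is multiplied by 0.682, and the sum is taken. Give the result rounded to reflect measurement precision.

9.52 × 22.5 = 214.2 → 214 g (3 s.f., last digit at the 10^0 place).
7.348 × 0.682 = 5.011336 → 5.01 g (3 s.f., last digit at the 10^-2 place).
Sum: 219.211336 g; keep the coarser place, 10^0.
Result: 2.19 × 10^2 g.

2.19 × 10^2 g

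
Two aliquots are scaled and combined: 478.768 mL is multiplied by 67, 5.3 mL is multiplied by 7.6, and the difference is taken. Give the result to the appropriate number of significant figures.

478.768 × 67 = 32077.456 → 3.2 × 10^4 mL (2 s.f., last digit at the 10^3 place).
5.3 × 7.6 = 40.28 → 4.0 × 10^1 mL (2 s.f., last digit at the 10^0 place).
Difference: 32037.176 mL; keep the coarser place, 10^3.
Result: 3.2 × 10^4 mL.

3.2 × 10^4 mL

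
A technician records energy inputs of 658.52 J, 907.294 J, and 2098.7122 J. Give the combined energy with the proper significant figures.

3664.53 J

658.52 J + 907.294 J + 2098.7122 J = 3664.5262 J.
Addition/subtraction keeps the fewest decimal places: 658.52 → 2 decimal places, 907.294 → 3 decimal places, 2098.7122 → 4 decimal places; limit is 2.
Rounded to 2 decimal places: 3664.53 J.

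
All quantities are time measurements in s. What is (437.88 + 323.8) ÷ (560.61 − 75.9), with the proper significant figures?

1.571

437.88 + 323.8 = 761.68, limited to 1 d.p. → 4 s.f.; 560.61 − 75.9 = 484.71, limited to 1 d.p. → 4 s.f.
Carrying full precision, 761.68 ÷ 484.71 = 1.57141383508…; keep min(4, 4) = 4 s.f.
Rounded to 4 significant figures: 1.571.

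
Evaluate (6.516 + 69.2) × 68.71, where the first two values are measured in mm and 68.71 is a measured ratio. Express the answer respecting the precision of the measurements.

5.20 × 10³ mm

6.516 mm + 69.2 mm = 75.716 mm; the sum is limited to 1 decimal place (3 s.f.).
Carrying full precision, 75.716 × 68.71 = 5202.44636 mm; 68.71 has 4 s.f., so the result keeps min(3, 4) = 3 s.f.
Rounded to 3 significant figures: 5.20 × 10³ mm.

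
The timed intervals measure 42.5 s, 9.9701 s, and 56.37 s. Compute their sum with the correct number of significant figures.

108.8 s

42.5 s + 9.9701 s + 56.37 s = 108.8401 s.
Addition/subtraction keeps the fewest decimal places: 42.5 → 1 decimal place, 9.9701 → 4 decimal places, 56.37 → 2 decimal places; limit is 1.
Rounded to 1 decimal place: 108.8 s.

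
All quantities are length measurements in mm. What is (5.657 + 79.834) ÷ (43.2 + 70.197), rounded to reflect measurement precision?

0.7539

5.657 + 79.834 = 85.491, limited to 3 d.p. → 5 s.f.; 43.2 + 70.197 = 113.397, limited to 1 d.p. → 4 s.f.
Carrying full precision, 85.491 ÷ 113.397 = 0.753908833567…; keep min(5, 4) = 4 s.f.
Rounded to 4 significant figures: 0.7539.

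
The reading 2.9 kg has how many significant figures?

2

2.9: every digit is nonzero and significant.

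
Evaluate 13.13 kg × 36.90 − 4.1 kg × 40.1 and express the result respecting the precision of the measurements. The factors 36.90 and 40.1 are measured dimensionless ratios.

3.2 × 10² kg

13.13 × 36.90 = 484.497 → 484.5 kg (4 s.f., last digit at the 10^-1 place).
4.1 × 40.1 = 164.41 → 1.6 × 10² kg (2 s.f., last digit at the 10^1 place).
Difference: 320.087 kg; keep the coarser place, 10^1.
Result: 3.2 × 10² kg.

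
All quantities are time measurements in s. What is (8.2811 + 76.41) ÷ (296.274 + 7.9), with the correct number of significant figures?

8.2811 + 76.41 = 84.6911, limited to 2 d.p. → 4 s.f.; 296.274 + 7.9 = 304.174, limited to 1 d.p. → 4 s.f.
Carrying full precision, 84.6911 ÷ 304.174 = 0.278429780323…; keep min(4, 4) = 4 s.f.
Rounded to 4 significant figures: 0.2784.

0.2784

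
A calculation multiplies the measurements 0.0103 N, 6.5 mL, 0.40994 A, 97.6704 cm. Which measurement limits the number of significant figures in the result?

0.0103 N → 3 s.f.; 6.5 mL → 2 s.f.; 0.40994 A → 5 s.f.; 97.6704 cm → 6 s.f.
The fewest is 2 significant figures, from 6.5 mL.

6.5 mL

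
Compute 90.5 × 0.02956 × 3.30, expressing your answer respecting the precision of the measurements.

8.83

90.5 × 0.02956 × 3.30 = 8.828094
Multiplication/division keeps the fewest significant figures: 90.5 → 3 s.f., 0.02956 → 4 s.f., 3.30 → 3 s.f.; limit is 3.
Rounded to 3 significant figures: 8.83.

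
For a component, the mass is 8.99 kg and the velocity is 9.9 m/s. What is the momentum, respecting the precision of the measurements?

89 kg·m/s

momentum = 8.99 kg × 9.9 m/s = 89.001 kg·m/s.
8.99 has 3 significant figures; 9.9 has 2.
Division/multiplication keeps the fewest: 2 significant figures.
Rounded: 89 kg·m/s.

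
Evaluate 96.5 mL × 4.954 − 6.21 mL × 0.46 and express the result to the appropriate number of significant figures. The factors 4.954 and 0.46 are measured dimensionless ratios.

96.5 × 4.954 = 478.061 → 478 mL (3 s.f., last digit at the 10^0 place).
6.21 × 0.46 = 2.8566 → 2.9 mL (2 s.f., last digit at the 10^-1 place).
Difference: 475.2044 mL; keep the coarser place, 10^0.
Result: 475 mL.

475 mL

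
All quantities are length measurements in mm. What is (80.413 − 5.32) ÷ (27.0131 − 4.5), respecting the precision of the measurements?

80.413 − 5.32 = 75.093, limited to 2 d.p. → 4 s.f.; 27.0131 − 4.5 = 22.5131, limited to 1 d.p. → 3 s.f.
Carrying full precision, 75.093 ÷ 22.5131 = 3.33552465009…; keep min(4, 3) = 3 s.f.
Rounded to 3 significant figures: 3.34.

3.34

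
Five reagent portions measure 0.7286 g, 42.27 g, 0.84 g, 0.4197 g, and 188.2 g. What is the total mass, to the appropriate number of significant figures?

0.7286 g + 42.27 g + 0.84 g + 0.4197 g + 188.2 g = 232.4583 g.
Addition/subtraction keeps the fewest decimal places: 0.7286 → 4 decimal places, 42.27 → 2 decimal places, 0.84 → 2 decimal places, 0.4197 → 4 decimal places, 188.2 → 1 decimal place; limit is 1.
Rounded to 1 decimal place: 232.5 g.

232.5 g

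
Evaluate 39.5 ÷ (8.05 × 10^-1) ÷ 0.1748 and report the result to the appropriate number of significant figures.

39.5 ÷ (8.05 × 10^-1) ÷ 0.1748 = 280.711229871…
Multiplication/division keeps the fewest significant figures: 39.5 → 3 s.f., 8.05 × 10^-1 → 3 s.f., 0.1748 → 4 s.f.; limit is 3.
Rounded to 3 significant figures: 281.

281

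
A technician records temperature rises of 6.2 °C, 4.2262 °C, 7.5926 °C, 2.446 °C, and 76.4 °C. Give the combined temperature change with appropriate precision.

6.2 °C + 4.2262 °C + 7.5926 °C + 2.446 °C + 76.4 °C = 96.8648 °C.
Addition/subtraction keeps the fewest decimal places: 6.2 → 1 decimal place, 4.2262 → 4 decimal places, 7.5926 → 4 decimal places, 2.446 → 3 decimal places, 76.4 → 1 decimal place; limit is 1.
Rounded to 1 decimal place: 96.9 °C.

96.9 °C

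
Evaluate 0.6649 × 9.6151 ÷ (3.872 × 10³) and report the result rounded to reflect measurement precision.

0.001651

0.6649 × 9.6151 ÷ (3.872 × 10³) = 0.00165110536932…
Multiplication/division keeps the fewest significant figures: 0.6649 → 4 s.f., 9.6151 → 5 s.f., 3.872 × 10³ → 4 s.f.; limit is 4.
Rounded to 4 significant figures: 0.001651.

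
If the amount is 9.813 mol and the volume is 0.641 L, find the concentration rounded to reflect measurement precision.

concentration = 9.813 mol ÷ 0.641 L = 15.3088923557… mol/L.
9.813 has 4 significant figures; 0.641 has 3.
Division/multiplication keeps the fewest: 3 significant figures.
Rounded: 15.3 mol/L.

15.3 mol/L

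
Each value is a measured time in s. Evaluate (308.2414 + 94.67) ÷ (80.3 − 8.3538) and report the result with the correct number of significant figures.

5.60

308.2414 + 94.67 = 402.9114, limited to 2 d.p. → 5 s.f.; 80.3 − 8.3538 = 71.9462, limited to 1 d.p. → 3 s.f.
Carrying full precision, 402.9114 ÷ 71.9462 = 5.6001762428…; keep min(5, 3) = 3 s.f.
Rounded to 3 significant figures: 5.60.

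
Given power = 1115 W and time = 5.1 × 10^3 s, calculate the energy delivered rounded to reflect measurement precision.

energy delivered = 1115 W × 5.1 × 10^3 s = 5686500 J.
1115 has 4 significant figures; 5.1 × 10^3 has 2.
Division/multiplication keeps the fewest: 2 significant figures.
Rounded: 5.7 × 10^6 J.

5.7 × 10^6 J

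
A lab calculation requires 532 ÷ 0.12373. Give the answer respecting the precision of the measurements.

532 ÷ 0.12373 = 4299.68479754…
Multiplication/division keeps the fewest significant figures: 532 → 3 s.f., 0.12373 → 5 s.f.; limit is 3.
Rounded to 3 significant figures: 4.30 × 10³.

4.30 × 10³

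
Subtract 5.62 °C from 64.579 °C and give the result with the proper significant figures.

64.579 °C − 5.62 °C = 58.959 °C.
Addition/subtraction keeps the fewest decimal places: 64.579 → 3 decimal places, 5.62 → 2 decimal places; limit is 2.
Rounded to 2 decimal places: 58.96 °C.

58.96 °C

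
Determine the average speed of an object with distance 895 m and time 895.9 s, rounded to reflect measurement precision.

average speed = 895 m ÷ 895.9 s = 0.998995423596… m/s.
895 has 3 significant figures; 895.9 has 4.
Division/multiplication keeps the fewest: 3 significant figures.
Rounded: 9.99 × 10⁻¹ m/s.

9.99 × 10⁻¹ m/s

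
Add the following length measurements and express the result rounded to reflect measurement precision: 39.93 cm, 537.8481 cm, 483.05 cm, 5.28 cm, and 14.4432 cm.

39.93 cm + 537.8481 cm + 483.05 cm + 5.28 cm + 14.4432 cm = 1080.5513 cm.
Addition/subtraction keeps the fewest decimal places: 39.93 → 2 decimal places, 537.8481 → 4 decimal places, 483.05 → 2 decimal places, 5.28 → 2 decimal places, 14.4432 → 4 decimal places; limit is 2.
Rounded to 2 decimal places: 1080.55 cm.

1080.55 cm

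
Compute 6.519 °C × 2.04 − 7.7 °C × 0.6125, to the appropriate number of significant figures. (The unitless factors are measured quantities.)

6.519 × 2.04 = 13.29876 → 13.3 °C (3 s.f., last digit at the 10^-1 place).
7.7 × 0.6125 = 4.71625 → 4.7 °C (2 s.f., last digit at the 10^-1 place).
Difference: 8.58251 °C; keep the coarser place, 10^-1.
Result: 8.6 °C.

8.6 °C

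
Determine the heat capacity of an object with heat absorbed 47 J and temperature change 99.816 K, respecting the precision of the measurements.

heat capacity = 47 J ÷ 99.816 K = 0.470866394165… J/K.
47 has 2 significant figures; 99.816 has 5.
Division/multiplication keeps the fewest: 2 significant figures.
Rounded: 0.47 J/K.

0.47 J/K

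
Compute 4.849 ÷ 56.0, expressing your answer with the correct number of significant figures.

0.0866

4.849 ÷ 56.0 = 0.0865892857143…
Multiplication/division keeps the fewest significant figures: 4.849 → 4 s.f., 56.0 → 3 s.f.; limit is 3.
Rounded to 3 significant figures: 0.0866.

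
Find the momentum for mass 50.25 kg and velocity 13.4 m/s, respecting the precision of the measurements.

673 kg·m/s

momentum = 50.25 kg × 13.4 m/s = 673.35 kg·m/s.
50.25 has 4 significant figures; 13.4 has 3.
Division/multiplication keeps the fewest: 3 significant figures.
Rounded: 673 kg·m/s.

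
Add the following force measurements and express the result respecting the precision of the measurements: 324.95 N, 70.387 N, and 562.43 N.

957.77 N

324.95 N + 70.387 N + 562.43 N = 957.767 N.
Addition/subtraction keeps the fewest decimal places: 324.95 → 2 decimal places, 70.387 → 3 decimal places, 562.43 → 2 decimal places; limit is 2.
Rounded to 2 decimal places: 957.77 N.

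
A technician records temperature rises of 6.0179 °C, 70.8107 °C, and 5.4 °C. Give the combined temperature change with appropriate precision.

82.2 °C

6.0179 °C + 70.8107 °C + 5.4 °C = 82.2286 °C.
Addition/subtraction keeps the fewest decimal places: 6.0179 → 4 decimal places, 70.8107 → 4 decimal places, 5.4 → 1 decimal place; limit is 1.
Rounded to 1 decimal place: 82.2 °C.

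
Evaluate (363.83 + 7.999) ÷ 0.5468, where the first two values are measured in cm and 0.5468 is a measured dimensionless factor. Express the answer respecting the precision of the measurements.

363.83 cm + 7.999 cm = 371.829 cm; the sum is limited to 2 decimal places (5 s.f.).
Carrying full precision, 371.829 ÷ 0.5468 = 680.009144111… cm; 0.5468 has 4 s.f., so the result keeps min(5, 4) = 4 s.f.
Rounded to 4 significant figures: 6.800 × 10² cm.

6.800 × 10² cm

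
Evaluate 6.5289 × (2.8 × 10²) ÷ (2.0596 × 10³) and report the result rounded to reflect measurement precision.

6.5289 × (2.8 × 10²) ÷ (2.0596 × 10³) = 0.887595649641…
Multiplication/division keeps the fewest significant figures: 6.5289 → 5 s.f., 2.8 × 10² → 2 s.f., 2.0596 × 10³ → 5 s.f.; limit is 2.
Rounded to 2 significant figures: 0.89.

0.89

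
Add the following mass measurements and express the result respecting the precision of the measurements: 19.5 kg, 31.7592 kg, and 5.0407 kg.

56.3 kg

19.5 kg + 31.7592 kg + 5.0407 kg = 56.2999 kg.
Addition/subtraction keeps the fewest decimal places: 19.5 → 1 decimal place, 31.7592 → 4 decimal places, 5.0407 → 4 decimal places; limit is 1.
Rounded to 1 decimal place: 56.3 kg.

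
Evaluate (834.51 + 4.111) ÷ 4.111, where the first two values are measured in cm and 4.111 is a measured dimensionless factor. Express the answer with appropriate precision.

204.0 cm

834.51 cm + 4.111 cm = 838.621 cm; the sum is limited to 2 decimal places (5 s.f.).
Carrying full precision, 838.621 ÷ 4.111 = 203.994405254… cm; 4.111 has 4 s.f., so the result keeps min(5, 4) = 4 s.f.
Rounded to 4 significant figures: 204.0 cm.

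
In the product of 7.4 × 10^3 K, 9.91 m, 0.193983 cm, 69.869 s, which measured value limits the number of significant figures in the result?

7.4 × 10^3 K → 2 s.f.; 9.91 m → 3 s.f.; 0.193983 cm → 6 s.f.; 69.869 s → 5 s.f.
The fewest is 2 significant figures, from 7.4 × 10^3 K.

7.4 × 10^3 K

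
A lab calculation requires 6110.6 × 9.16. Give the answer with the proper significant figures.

6110.6 × 9.16 = 55973.096
Multiplication/division keeps the fewest significant figures: 6110.6 → 5 s.f., 9.16 → 3 s.f.; limit is 3.
Rounded to 3 significant figures: 5.60 × 10⁴.

5.60 × 10⁴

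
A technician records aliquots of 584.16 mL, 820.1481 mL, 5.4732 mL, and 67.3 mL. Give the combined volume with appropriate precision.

584.16 mL + 820.1481 mL + 5.4732 mL + 67.3 mL = 1477.0813 mL.
Addition/subtraction keeps the fewest decimal places: 584.16 → 2 decimal places, 820.1481 → 4 decimal places, 5.4732 → 4 decimal places, 67.3 → 1 decimal place; limit is 1.
Rounded to 1 decimal place: 1477.1 mL.

1477.1 mL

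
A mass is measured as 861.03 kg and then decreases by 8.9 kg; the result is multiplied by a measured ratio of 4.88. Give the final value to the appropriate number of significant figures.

4.16 × 10³ kg

861.03 kg − 8.9 kg = 852.13 kg; the difference is limited to 1 decimal place (4 s.f.).
Carrying full precision, 852.13 × 4.88 = 4158.3944 kg; 4.88 has 3 s.f., so the result keeps min(4, 3) = 3 s.f.
Rounded to 3 significant figures: 4.16 × 10³ kg.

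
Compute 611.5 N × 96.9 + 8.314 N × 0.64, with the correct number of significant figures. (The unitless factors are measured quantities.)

611.5 × 96.9 = 59254.35 → 5.93 × 10^4 N (3 s.f., last digit at the 10^2 place).
8.314 × 0.64 = 5.32096 → 5.3 N (2 s.f., last digit at the 10^-1 place).
Sum: 59259.67096 N; keep the coarser place, 10^2.
Result: 5.93 × 10^4 N.

5.93 × 10^4 N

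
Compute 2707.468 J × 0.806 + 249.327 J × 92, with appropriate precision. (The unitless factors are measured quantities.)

2.5 × 10^4 J

2707.468 × 0.806 = 2182.219208 → 2.18 × 10^3 J (3 s.f., last digit at the 10^1 place).
249.327 × 92 = 22938.084 → 2.3 × 10^4 J (2 s.f., last digit at the 10^3 place).
Sum: 25120.303208 J; keep the coarser place, 10^3.
Result: 2.5 × 10^4 J.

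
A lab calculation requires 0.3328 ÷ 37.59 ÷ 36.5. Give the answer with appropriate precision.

2.43 × 10⁻⁴

0.3328 ÷ 37.59 ÷ 36.5 = 0.000242559409928…
Multiplication/division keeps the fewest significant figures: 0.3328 → 4 s.f., 37.59 → 4 s.f., 36.5 → 3 s.f.; limit is 3.
Rounded to 3 significant figures: 2.43 × 10⁻⁴.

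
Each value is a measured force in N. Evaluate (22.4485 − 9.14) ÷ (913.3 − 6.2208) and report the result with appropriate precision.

22.4485 − 9.14 = 13.3085, limited to 2 d.p. → 4 s.f.; 913.3 − 6.2208 = 907.0792, limited to 1 d.p. → 4 s.f.
Carrying full precision, 13.3085 ÷ 907.0792 = 0.0146718169703…; keep min(4, 4) = 4 s.f.
Rounded to 4 significant figures: 0.01467.

0.01467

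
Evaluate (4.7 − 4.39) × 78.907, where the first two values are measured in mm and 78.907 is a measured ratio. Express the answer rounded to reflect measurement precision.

2 × 10^1 mm

4.7 mm − 4.39 mm = 0.31 mm; the difference is limited to 1 decimal place (1 s.f.).
Carrying full precision, 0.31 × 78.907 = 24.46117 mm; 78.907 has 5 s.f., so the result keeps min(1, 5) = 1 s.f.
Rounded to 1 significant figure: 2 × 10^1 mm.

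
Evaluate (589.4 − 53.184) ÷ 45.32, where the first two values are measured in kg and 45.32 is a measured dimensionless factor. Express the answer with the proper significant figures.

11.83 kg

589.4 kg − 53.184 kg = 536.216 kg; the difference is limited to 1 decimal place (4 s.f.).
Carrying full precision, 536.216 ÷ 45.32 = 11.8317740512… kg; 45.32 has 4 s.f., so the result keeps min(4, 4) = 4 s.f.
Rounded to 4 significant figures: 11.83 kg.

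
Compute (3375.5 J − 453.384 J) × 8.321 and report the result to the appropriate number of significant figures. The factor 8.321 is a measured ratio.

2.431 × 10^4 J

3375.5 J − 453.384 J = 2922.116 J; the difference is limited to 1 decimal place (5 s.f.).
Carrying full precision, 2922.116 × 8.321 = 24314.927236 J; 8.321 has 4 s.f., so the result keeps min(5, 4) = 4 s.f.
Rounded to 4 significant figures: 2.431 × 10^4 J.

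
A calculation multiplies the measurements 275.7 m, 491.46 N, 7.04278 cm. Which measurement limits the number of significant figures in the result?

275.7 m → 4 s.f.; 491.46 N → 5 s.f.; 7.04278 cm → 6 s.f.
The fewest is 4 significant figures, from 275.7 m.

275.7 m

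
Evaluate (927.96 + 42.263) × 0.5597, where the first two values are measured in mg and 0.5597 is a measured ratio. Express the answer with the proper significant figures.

5.430 × 10^2 mg

927.96 mg + 42.263 mg = 970.223 mg; the sum is limited to 2 decimal places (5 s.f.).
Carrying full precision, 970.223 × 0.5597 = 543.0338131 mg; 0.5597 has 4 s.f., so the result keeps min(5, 4) = 4 s.f.
Rounded to 4 significant figures: 5.430 × 10^2 mg.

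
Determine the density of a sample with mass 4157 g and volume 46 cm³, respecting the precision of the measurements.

9.0 × 10^1 g/cm³

density = 4157 g ÷ 46 cm³ = 90.3695652174… g/cm³.
4157 has 4 significant figures; 46 has 2.
Division/multiplication keeps the fewest: 2 significant figures.
Rounded: 9.0 × 10^1 g/cm³.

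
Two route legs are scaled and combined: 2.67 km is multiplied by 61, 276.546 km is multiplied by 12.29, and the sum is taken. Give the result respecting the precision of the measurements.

3.56 × 10³ km

2.67 × 61 = 162.87 → 1.6 × 10² km (2 s.f., last digit at the 10^1 place).
276.546 × 12.29 = 3398.75034 → 3399 km (4 s.f., last digit at the 10^0 place).
Sum: 3561.62034 km; keep the coarser place, 10^1.
Result: 3.56 × 10³ km.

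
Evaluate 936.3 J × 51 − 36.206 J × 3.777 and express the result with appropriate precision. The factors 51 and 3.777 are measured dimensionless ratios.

4.8 × 10⁴ J

936.3 × 51 = 47751.3 → 4.8 × 10⁴ J (2 s.f., last digit at the 10^3 place).
36.206 × 3.777 = 136.750062 → 136.8 J (4 s.f., last digit at the 10^-1 place).
Difference: 47614.549938 J; keep the coarser place, 10^3.
Result: 4.8 × 10⁴ J.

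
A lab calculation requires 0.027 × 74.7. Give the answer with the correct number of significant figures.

2.0

0.027 × 74.7 = 2.0169
Multiplication/division keeps the fewest significant figures: 0.027 → 2 s.f., 74.7 → 3 s.f.; limit is 2.
Rounded to 2 significant figures: 2.0.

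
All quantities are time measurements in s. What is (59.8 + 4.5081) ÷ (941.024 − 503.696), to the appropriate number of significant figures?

59.8 + 4.5081 = 64.3081, limited to 1 d.p. → 3 s.f.; 941.024 − 503.696 = 437.328, limited to 3 d.p. → 6 s.f.
Carrying full precision, 64.3081 ÷ 437.328 = 0.147047753631…; keep min(3, 6) = 3 s.f.
Rounded to 3 significant figures: 0.147.

0.147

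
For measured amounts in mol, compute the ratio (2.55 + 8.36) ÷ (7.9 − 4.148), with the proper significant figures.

2.9

2.55 + 8.36 = 10.91, limited to 2 d.p. → 4 s.f.; 7.9 − 4.148 = 3.752, limited to 1 d.p. → 2 s.f.
Carrying full precision, 10.91 ÷ 3.752 = 2.90778251599…; keep min(4, 2) = 2 s.f.
Rounded to 2 significant figures: 2.9.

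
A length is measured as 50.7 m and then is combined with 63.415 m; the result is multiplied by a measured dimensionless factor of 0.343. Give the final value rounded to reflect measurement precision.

39.1 m

50.7 m + 63.415 m = 114.115 m; the sum is limited to 1 decimal place (4 s.f.).
Carrying full precision, 114.115 × 0.343 = 39.141445 m; 0.343 has 3 s.f., so the result keeps min(4, 3) = 3 s.f.
Rounded to 3 significant figures: 39.1 m.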